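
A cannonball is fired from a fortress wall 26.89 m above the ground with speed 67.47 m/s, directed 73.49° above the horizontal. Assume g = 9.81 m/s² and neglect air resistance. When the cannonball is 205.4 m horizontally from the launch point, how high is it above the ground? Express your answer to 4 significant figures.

157.0 m

v_x = 67.47 cos 73.49° = 19.174 m/s, v_y0 = 67.47 sin 73.49° = 64.688 m/s.
Time to reach x = 205.4 m: t = x / v_x = 205.4 / 19.174 = 10.712 s.
y = 26.89 + v_y0 t − ½ g t² = 26.89 + 64.688×10.712 − 4.905×10.712² = 157.0 m.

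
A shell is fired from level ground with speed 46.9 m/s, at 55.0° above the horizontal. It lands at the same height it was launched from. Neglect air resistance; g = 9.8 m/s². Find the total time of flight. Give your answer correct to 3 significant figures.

Vertical component: v_y = 46.9 sin 55.0° = 38.42 m/s.
For a projectile landing at launch height, time of flight is t = 2 v_y / g = 2 × 38.42 / 9.8 = 7.84 s.

7.84 s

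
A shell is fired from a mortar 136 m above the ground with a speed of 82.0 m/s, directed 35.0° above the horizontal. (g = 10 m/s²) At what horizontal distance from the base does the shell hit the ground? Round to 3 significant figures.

788 m

Components: v_x = 82.0 cos 35.0° = 67.17 m/s, v_y = 82.0 sin 35.0° = 47.03 m/s.
Vertical: 0 = 136 + 47.03 t − ½(10) t² ⇒ 5.000 t² − 47.03 t − 136 = 0.
t = [47.03 + √(2212 + 2720)] / 10.00 = 11.73 s.
Horizontal: R = v_x · t = 67.17 × 11.73 = 788 m.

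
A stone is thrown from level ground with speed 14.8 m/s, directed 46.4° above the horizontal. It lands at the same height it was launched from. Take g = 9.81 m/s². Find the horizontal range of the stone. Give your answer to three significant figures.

Components: v_x = 14.8 cos 46.4° = 10.21 m/s, v_y = 14.8 sin 46.4° = 10.72 m/s.
Time of flight (same landing height): t = 2 v_y / g = 2 × 10.72 / 9.81 = 2.186 s.
Range: R = v_x · t = 10.21 × 2.186 = 22.3 m.

22.3 m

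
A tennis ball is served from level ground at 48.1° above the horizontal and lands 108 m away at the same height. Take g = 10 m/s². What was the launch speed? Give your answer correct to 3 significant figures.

On level ground, R = v₀² sin(2θ) / g, so v₀ = √(R g / sin 2θ).
sin(2 × 48.1°) = 0.9942.
v₀ = √(108 × 10 / 0.9942) = √1086 = 33.0 m/s.

33.0 m/s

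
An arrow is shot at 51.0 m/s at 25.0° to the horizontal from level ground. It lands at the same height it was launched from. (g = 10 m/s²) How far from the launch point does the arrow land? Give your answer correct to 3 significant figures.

For level ground, R = v₀² sin(2θ) / g.
sin(2 × 25.0°) = sin 50.00° = 0.7660.
R = (51.0)² × 0.7660 / 10 = 199 m.

199 m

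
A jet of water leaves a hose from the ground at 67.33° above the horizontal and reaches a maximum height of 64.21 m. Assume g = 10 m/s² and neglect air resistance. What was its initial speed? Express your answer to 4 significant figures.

At maximum height v_y = 0, so (v₀ sin θ)² = 2 g H.
v₀ sin 67.33° = √(2 × 10 × 64.21) = 35.836 m/s.
v₀ = 35.836 / sin 67.33° = 35.836 / 0.9227 = 38.84 m/s.

38.84 m/s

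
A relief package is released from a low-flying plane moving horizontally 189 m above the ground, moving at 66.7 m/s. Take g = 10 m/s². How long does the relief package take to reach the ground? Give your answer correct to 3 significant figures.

The horizontal speed doesn't affect the fall. With v_y0 = 0, h = ½ g t².
t = √(2 × 189 / 10) = √37.80 = 6.15 s.

6.15 s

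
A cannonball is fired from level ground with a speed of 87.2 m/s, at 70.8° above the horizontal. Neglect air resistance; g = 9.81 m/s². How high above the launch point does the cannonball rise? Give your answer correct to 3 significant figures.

Vertical component of launch velocity: v_y = 87.2 sin 70.8° = 82.35 m/s.
At the highest point the vertical velocity is zero, so v_y² = 2 g h_max.
h_max = (82.35)² / (2 × 9.81) = 6782 / 19.62 = 346 m.

346 m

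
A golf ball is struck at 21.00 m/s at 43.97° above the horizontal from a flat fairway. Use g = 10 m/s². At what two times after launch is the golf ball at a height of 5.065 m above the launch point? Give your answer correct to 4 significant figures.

0.4031 s and 2.513 s

v_y0 = 21.00 sin 43.97° = 14.580 m/s.
Set y = v_y0 t − ½ g t² = 5.065: 5.000 t² − 14.580 t + 5.065 = 0.
t = [14.580 ± √(212.58 − 101.30)] / 10 = (14.580 ± 10.549) / 10, giving t = 0.4031 s or t = 2.513 s.
So the golf ball is at 5.065 m at t = 0.4031 s (rising) and t = 2.513 s (falling).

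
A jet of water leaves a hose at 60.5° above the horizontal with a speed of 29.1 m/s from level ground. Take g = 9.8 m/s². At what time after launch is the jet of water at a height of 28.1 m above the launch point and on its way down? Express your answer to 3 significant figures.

v_y0 = 29.1 sin 60.5° = 25.33 m/s.
Set y = v_y0 t − ½ g t² = 28.1: 4.900 t² − 25.33 t + 28.1 = 0.
t = [25.33 ± √(641.6 − 550.8)] / 9.8 = (25.33 ± 9.529) / 9.8, giving t = 1.61 s or t = 3.56 s.
On the way down corresponds to the larger root: t = 3.56 s.

3.56 s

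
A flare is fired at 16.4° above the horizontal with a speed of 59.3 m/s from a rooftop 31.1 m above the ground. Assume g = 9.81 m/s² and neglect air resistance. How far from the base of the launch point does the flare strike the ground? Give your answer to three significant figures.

Components: v_x = 59.3 cos 16.4° = 56.89 m/s, v_y = 59.3 sin 16.4° = 16.74 m/s.
Vertical: 0 = 31.1 + 16.74 t − ½(9.81) t² ⇒ 4.905 t² − 16.74 t − 31.1 = 0.
t = [16.74 + √(280.2 + 610.2)] / 9.810 = 4.748 s.
Horizontal: R = v_x · t = 56.89 × 4.748 = 270 m.

270 m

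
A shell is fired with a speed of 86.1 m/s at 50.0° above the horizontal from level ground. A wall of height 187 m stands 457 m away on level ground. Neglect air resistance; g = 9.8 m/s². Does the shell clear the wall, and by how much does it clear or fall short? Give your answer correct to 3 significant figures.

v_x = 86.1 cos 50.0° = 55.34 m/s; v_y0 = 86.1 sin 50.0° = 65.96 m/s.
Time to reach the wall: t = 457 / 55.34 = 8.258 s.
Height at that point: y = 65.96×8.258 − 4.900×8.258² = 210.5 m.
That is 210.5 − 187 = 23.5 m above the top of the wall, so the shell clears it.

Yes — it clears the wall by 23.5 m.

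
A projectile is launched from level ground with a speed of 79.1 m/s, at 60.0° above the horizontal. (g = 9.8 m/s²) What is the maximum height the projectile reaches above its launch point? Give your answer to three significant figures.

Vertical component of launch velocity: v_y = 79.1 sin 60.0° = 68.50 m/s.
At the highest point the vertical velocity is zero, so v_y² = 2 g h_max.
h_max = (68.50)² / (2 × 9.8) = 4692 / 19.60 = 239 m.

239 m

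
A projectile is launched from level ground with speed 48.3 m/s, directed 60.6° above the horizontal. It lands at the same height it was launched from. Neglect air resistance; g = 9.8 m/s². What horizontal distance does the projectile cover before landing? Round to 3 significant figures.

204 m

Components: v_x = 48.3 cos 60.6° = 23.71 m/s, v_y = 48.3 sin 60.6° = 42.08 m/s.
Time of flight (same landing height): t = 2 v_y / g = 2 × 42.08 / 9.8 = 8.588 s.
Range: R = v_x · t = 23.71 × 8.588 = 204 m.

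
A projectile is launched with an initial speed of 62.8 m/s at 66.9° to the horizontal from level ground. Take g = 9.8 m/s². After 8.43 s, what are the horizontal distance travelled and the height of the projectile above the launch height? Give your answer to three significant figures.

x = 208 m, y = 139 m

v_x = 62.8 cos 66.9° = 24.64 m/s; v_y0 = 62.8 sin 66.9° = 57.76 m/s.
x = v_x t = 24.64 × 8.43 = 208 m.
y = v_y0 t − ½ g t² = 57.76×8.43 − 4.900×8.43² = 139 m.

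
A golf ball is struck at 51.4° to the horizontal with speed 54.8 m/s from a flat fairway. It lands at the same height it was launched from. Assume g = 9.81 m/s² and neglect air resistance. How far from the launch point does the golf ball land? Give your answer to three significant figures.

Components: v_x = 54.8 cos 51.4° = 34.19 m/s, v_y = 54.8 sin 51.4° = 42.83 m/s.
Time of flight (same landing height): t = 2 v_y / g = 2 × 42.83 / 9.81 = 8.732 s.
Range: R = v_x · t = 34.19 × 8.732 = 299 m.

299 m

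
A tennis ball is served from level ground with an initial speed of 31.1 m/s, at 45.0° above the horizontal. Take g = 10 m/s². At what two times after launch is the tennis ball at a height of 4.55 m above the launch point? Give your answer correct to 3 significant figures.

v_y0 = 31.1 sin 45.0° = 21.99 m/s.
Set y = v_y0 t − ½ g t² = 4.55: 5.000 t² − 21.99 t + 4.55 = 0.
t = [21.99 ± √(483.6 − 91.00)] / 10 = (21.99 ± 19.81) / 10, giving t = 0.218 s or t = 4.18 s.
So the tennis ball is at 4.55 m at t = 0.218 s (rising) and t = 4.18 s (falling).

0.218 s and 4.18 s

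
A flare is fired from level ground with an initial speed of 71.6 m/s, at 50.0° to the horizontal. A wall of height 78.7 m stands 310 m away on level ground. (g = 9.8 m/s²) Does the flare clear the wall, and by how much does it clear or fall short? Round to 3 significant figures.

Yes — it clears the wall by 68.4 m.

v_x = 71.6 cos 50.0° = 46.02 m/s; v_y0 = 71.6 sin 50.0° = 54.85 m/s.
Time to reach the wall: t = 310 / 46.02 = 6.736 s.
Height at that point: y = 54.85×6.736 − 4.900×6.736² = 147.1 m.
That is 147.1 − 78.7 = 68.4 m above the top of the wall, so the flare clears it.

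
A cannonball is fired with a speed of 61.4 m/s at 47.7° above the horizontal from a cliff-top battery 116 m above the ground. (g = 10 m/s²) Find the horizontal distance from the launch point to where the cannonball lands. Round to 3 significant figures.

461 m

Components: v_x = 61.4 cos 47.7° = 41.32 m/s, v_y = 61.4 sin 47.7° = 45.41 m/s.
Vertical: 0 = 116 + 45.41 t − ½(10) t² ⇒ 5.000 t² − 45.41 t − 116 = 0.
t = [45.41 + √(2062 + 2320)] / 10.00 = 11.16 s.
Horizontal: R = v_x · t = 41.32 × 11.16 = 461 m.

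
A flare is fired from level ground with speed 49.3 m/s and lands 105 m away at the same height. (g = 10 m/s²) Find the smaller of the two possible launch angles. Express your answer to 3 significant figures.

Level-ground range: R = v₀² sin(2θ)/g ⇒ sin 2θ = R g / v₀² = 105×10/49.3² = 0.4320.
2θ = arcsin(0.4320) = 25.59° or 180° − 25.59° = 154.41°.
So θ = 12.8° or θ = 77.2°.

12.8°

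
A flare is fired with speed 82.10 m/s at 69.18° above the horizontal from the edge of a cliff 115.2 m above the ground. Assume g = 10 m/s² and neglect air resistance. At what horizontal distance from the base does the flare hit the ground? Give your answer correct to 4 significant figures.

488.1 m

Components: v_x = 82.10 cos 69.18° = 29.181 m/s, v_y = 82.10 sin 69.18° = 76.739 m/s.
Vertical: 0 = 115.2 + 76.739 t − ½(10) t² ⇒ 5.000 t² − 76.739 t − 115.2 = 0.
t = [76.739 + √(5888.9 + 2304.0)] / 10.00 = 16.725 s.
Horizontal: R = v_x · t = 29.181 × 16.725 = 488.1 m.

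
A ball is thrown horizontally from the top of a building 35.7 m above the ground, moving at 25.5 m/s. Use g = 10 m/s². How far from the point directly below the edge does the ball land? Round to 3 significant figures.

Initial vertical velocity is zero, so the fall time comes from h = ½ g t²: t = √(2 × 35.7 / 10) = 2.672 s.
Horizontal motion is uniform at 25.5 m/s, so x = 25.5 × 2.672 = 68.1 m.

68.1 m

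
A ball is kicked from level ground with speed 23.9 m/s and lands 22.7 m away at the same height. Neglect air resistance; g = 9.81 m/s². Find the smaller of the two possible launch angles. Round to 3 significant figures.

Level-ground range: R = v₀² sin(2θ)/g ⇒ sin 2θ = R g / v₀² = 22.7×9.81/23.9² = 0.3899.
2θ = arcsin(0.3899) = 22.95° or 180° − 22.95° = 157.05°.
So θ = 11.5° or θ = 78.5°.

11.5°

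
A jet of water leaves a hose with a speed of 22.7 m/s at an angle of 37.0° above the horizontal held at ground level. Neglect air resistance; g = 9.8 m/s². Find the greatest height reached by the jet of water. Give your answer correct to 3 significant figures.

9.52 m

Vertical component of launch velocity: v_y = 22.7 sin 37.0° = 13.66 m/s.
At the highest point the vertical velocity is zero, so v_y² = 2 g h_max.
h_max = (13.66)² / (2 × 9.8) = 186.6 / 19.60 = 9.52 m.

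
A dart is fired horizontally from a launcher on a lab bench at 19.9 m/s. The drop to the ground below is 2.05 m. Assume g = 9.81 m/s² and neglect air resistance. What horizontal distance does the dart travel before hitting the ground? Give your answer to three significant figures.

Initial vertical velocity is zero, so the fall time comes from h = ½ g t²: t = √(2 × 2.05 / 9.81) = 0.6465 s.
Horizontal motion is uniform at 19.9 m/s, so x = 19.9 × 0.6465 = 12.9 m.

12.9 m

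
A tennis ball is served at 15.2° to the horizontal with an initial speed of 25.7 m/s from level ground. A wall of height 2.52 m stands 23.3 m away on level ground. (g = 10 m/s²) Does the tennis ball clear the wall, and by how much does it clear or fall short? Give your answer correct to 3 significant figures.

v_x = 25.7 cos 15.2° = 24.80 m/s; v_y0 = 25.7 sin 15.2° = 6.738 m/s.
Time to reach the wall: t = 23.3 / 24.80 = 0.9395 s.
Height at that point: y = 6.738×0.9395 − 5.000×0.9395² = 1.917 m.
That is 2.52 − 1.917 = 0.603 m below the top of the wall, so the tennis ball does not clear it.

No — it falls 0.603 m short of clearing the wall.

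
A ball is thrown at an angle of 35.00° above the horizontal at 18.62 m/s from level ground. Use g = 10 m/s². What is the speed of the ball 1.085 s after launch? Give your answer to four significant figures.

v_x = 18.62 cos 35.00° = 15.253 m/s (constant).
v_y(t) = 18.62 sin 35.00° − g t = 10.680 − 10 × 1.085 = -0.17000 m/s.
Speed = √(v_x² + v_y²) = √(232.65 + 0.028900) = 15.25 m/s.

15.25 m/s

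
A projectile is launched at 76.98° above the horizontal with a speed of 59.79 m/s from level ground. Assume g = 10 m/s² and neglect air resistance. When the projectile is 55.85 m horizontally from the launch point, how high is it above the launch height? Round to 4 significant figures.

155.6 m

v_x = 59.79 cos 76.98° = 13.470 m/s, v_y0 = 59.79 sin 76.98° = 58.253 m/s.
Time to reach x = 55.85 m: t = x / v_x = 55.85 / 13.470 = 4.1463 s.
y = v_y0 t − ½ g t² = 58.253×4.1463 − 5.000×4.1463² = 155.6 m.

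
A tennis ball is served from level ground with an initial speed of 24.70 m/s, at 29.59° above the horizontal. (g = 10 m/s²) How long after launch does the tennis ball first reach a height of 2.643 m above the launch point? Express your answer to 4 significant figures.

v_y0 = 24.70 sin 29.59° = 12.197 m/s.
Set y = v_y0 t − ½ g t² = 2.643: 5.000 t² − 12.197 t + 2.643 = 0.
t = [12.197 ± √(148.77 − 52.860)] / 10 = (12.197 ± 9.7934) / 10, giving t = 0.2404 s or t = 2.199 s.
The tennis ball is on the way up at the first time, so t = 0.2404 s.

0.2404 s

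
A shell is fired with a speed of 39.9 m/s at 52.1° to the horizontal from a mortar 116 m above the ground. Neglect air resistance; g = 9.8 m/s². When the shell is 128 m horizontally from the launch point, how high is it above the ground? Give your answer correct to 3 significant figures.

v_x = 39.9 cos 52.1° = 24.51 m/s, v_y0 = 39.9 sin 52.1° = 31.48 m/s.
Time to reach x = 128 m: t = x / v_x = 128 / 24.51 = 5.222 s.
y = 116 + v_y0 t − ½ g t² = 116 + 31.48×5.222 − 4.900×5.222² = 147 m.

147 m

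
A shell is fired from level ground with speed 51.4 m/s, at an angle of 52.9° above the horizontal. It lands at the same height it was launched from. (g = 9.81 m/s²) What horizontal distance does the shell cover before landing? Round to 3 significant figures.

259 m

For level ground, R = v₀² sin(2θ) / g.
sin(2 × 52.9°) = sin 105.8° = 0.9622.
R = (51.4)² × 0.9622 / 9.81 = 259 m.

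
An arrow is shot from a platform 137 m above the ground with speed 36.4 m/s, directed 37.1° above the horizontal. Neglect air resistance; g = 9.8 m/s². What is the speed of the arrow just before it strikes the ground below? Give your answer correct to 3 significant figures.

v_x = 36.4 cos 37.1° = 29.03 m/s is unchanged throughout.
For the vertical component, v_y² = v_y0² + 2 g h = (21.96)² + 2×9.8×137 = 3167, so |v_y| = 56.28 m/s.
Impact speed = √(v_x² + v_y²) = √(842.7 + 3167) = 63.3 m/s.

63.3 m/s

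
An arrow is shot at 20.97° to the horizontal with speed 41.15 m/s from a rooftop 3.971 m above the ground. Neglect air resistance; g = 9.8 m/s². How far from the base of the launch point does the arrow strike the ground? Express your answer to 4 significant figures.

125.1 m

Components: v_x = 41.15 cos 20.97° = 38.425 m/s, v_y = 41.15 sin 20.97° = 14.727 m/s.
Vertical: 0 = 3.971 + 14.727 t − ½(9.8) t² ⇒ 4.900 t² − 14.727 t − 3.971 = 0.
t = [14.727 + √(216.88 + 77.832)] / 9.800 = 3.2545 s.
Horizontal: R = v_x · t = 38.425 × 3.2545 = 125.1 m.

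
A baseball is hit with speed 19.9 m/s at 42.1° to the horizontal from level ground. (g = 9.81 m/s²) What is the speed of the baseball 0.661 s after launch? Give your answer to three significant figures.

16.3 m/s

v_x = 19.9 cos 42.1° = 14.77 m/s (constant).
v_y(t) = 19.9 sin 42.1° − g t = 13.34 − 9.81 × 0.661 = 6.856 m/s.
Speed = √(v_x² + v_y²) = √(218.2 + 47.00) = 16.3 m/s.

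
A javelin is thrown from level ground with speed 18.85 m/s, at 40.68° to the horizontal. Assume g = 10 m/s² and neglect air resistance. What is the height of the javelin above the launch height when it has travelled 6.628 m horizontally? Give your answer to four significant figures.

v_x = 18.85 cos 40.68° = 14.295 m/s, v_y0 = 18.85 sin 40.68° = 12.287 m/s.
Time to reach x = 6.628 m: t = x / v_x = 6.628 / 14.295 = 0.46366 s.
y = v_y0 t − ½ g t² = 12.287×0.46366 − 5.000×0.46366² = 4.622 m.

4.622 m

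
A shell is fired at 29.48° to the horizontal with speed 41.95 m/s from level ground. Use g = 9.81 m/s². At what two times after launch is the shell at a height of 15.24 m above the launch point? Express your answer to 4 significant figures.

0.9548 s and 3.254 s

v_y0 = 41.95 sin 29.48° = 20.644 m/s.
Set y = v_y0 t − ½ g t² = 15.24: 4.905 t² − 20.644 t + 15.24 = 0.
t = [20.644 ± √(426.17 − 299.01)] / 9.81 = (20.644 ± 11.277) / 9.81, giving t = 0.9548 s or t = 3.254 s.
So the shell is at 15.24 m at t = 0.9548 s (rising) and t = 3.254 s (falling).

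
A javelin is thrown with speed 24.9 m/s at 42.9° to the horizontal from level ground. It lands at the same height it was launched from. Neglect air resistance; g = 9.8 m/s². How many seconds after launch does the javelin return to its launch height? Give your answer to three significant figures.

3.46 s

Vertical component: v_y = 24.9 sin 42.9° = 16.95 m/s.
For a projectile landing at launch height, time of flight is t = 2 v_y / g = 2 × 16.95 / 9.8 = 3.46 s.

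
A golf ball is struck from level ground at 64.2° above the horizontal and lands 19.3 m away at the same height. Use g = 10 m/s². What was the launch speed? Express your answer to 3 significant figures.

15.7 m/s

On level ground, R = v₀² sin(2θ) / g, so v₀ = √(R g / sin 2θ).
sin(2 × 64.2°) = 0.7837.
v₀ = √(19.3 × 10 / 0.7837) = √246.3 = 15.7 m/s.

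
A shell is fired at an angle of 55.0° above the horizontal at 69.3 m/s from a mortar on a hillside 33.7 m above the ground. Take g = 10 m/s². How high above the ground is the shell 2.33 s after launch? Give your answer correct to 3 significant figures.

139 m

v_y0 = 69.3 sin 55.0° = 56.77 m/s.
y(t) = 33.7 + v_y0 t − ½ g t² = 33.7 + 56.77×2.33 − ½×10×2.33² = 139 m.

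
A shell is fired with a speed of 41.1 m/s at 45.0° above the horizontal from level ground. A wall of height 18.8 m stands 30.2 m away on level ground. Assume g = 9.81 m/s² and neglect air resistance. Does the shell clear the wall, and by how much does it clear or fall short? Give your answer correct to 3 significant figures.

Yes — it clears the wall by 6.10 m.

v_x = 41.1 cos 45.0° = 29.06 m/s; v_y0 = 41.1 sin 45.0° = 29.06 m/s.
Time to reach the wall: t = 30.2 / 29.06 = 1.039 s.
Height at that point: y = 29.06×1.039 − 4.905×1.039² = 24.90 m.
That is 24.90 − 18.8 = 6.10 m above the top of the wall, so the shell clears it.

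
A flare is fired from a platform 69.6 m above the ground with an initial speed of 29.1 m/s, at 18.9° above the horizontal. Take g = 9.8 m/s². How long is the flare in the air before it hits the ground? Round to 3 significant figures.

4.85 s

Vertical component: v_y = 29.1 sin 18.9° = 9.426 m/s.
Taking up as positive with launch at y = 69.6 m, landing at y = 0: 0 = 69.6 + 9.426 t − ½(9.8) t².
Solving 4.900 t² − 9.426 t − 69.6 = 0 gives t = [9.426 + √(9.426² + 4·4.900·69.6)] / 9.800 = 4.85 s.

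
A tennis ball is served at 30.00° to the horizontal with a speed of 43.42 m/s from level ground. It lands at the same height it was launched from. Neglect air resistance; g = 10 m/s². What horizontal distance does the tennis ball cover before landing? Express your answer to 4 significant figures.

Components: v_x = 43.42 cos 30.00° = 37.603 m/s, v_y = 43.42 sin 30.00° = 21.710 m/s.
Time of flight (same landing height): t = 2 v_y / g = 2 × 21.710 / 10 = 4.3420 s.
Range: R = v_x · t = 37.603 × 4.3420 = 163.3 m.

163.3 m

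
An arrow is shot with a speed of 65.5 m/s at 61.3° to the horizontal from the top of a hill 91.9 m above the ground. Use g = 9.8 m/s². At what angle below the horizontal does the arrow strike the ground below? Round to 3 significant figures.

66.2°

v_x = 65.5 cos 61.3° = 31.45 m/s.
At impact |v_y| = √(v_y0² + 2 g h) = √(57.45² + 2×9.8×91.9) = 71.43 m/s.
Angle below horizontal = arctan(|v_y| / v_x) = arctan(71.43 / 31.45) = 66.2°.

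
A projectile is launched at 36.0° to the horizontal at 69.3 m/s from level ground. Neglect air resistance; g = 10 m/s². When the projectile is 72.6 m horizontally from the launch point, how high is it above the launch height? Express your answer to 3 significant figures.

v_x = 69.3 cos 36.0° = 56.06 m/s, v_y0 = 69.3 sin 36.0° = 40.73 m/s.
Time to reach x = 72.6 m: t = x / v_x = 72.6 / 56.06 = 1.295 s.
y = v_y0 t − ½ g t² = 40.73×1.295 − 5.000×1.295² = 44.4 m.

44.4 m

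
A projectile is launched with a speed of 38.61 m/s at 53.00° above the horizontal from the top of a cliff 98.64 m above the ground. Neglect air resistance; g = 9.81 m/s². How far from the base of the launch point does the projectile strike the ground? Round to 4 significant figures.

200.3 m

Components: v_x = 38.61 cos 53.00° = 23.236 m/s, v_y = 38.61 sin 53.00° = 30.835 m/s.
Vertical: 0 = 98.64 + 30.835 t − ½(9.81) t² ⇒ 4.905 t² − 30.835 t − 98.64 = 0.
t = [30.835 + √(950.80 + 1935.3)] / 9.810 = 8.6195 s.
Horizontal: R = v_x · t = 23.236 × 8.6195 = 200.3 m.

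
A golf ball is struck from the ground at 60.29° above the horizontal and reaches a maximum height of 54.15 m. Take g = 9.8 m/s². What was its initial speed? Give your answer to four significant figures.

At maximum height v_y = 0, so (v₀ sin θ)² = 2 g H.
v₀ sin 60.29° = √(2 × 9.8 × 54.15) = 32.578 m/s.
v₀ = 32.578 / sin 60.29° = 32.578 / 0.8685 = 37.51 m/s.

37.51 m/s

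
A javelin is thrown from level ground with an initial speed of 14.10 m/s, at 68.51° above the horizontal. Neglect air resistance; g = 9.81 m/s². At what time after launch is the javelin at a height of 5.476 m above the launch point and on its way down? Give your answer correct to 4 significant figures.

v_y0 = 14.10 sin 68.51° = 13.120 m/s.
Set y = v_y0 t − ½ g t² = 5.476: 4.905 t² − 13.120 t + 5.476 = 0.
t = [13.120 ± √(172.13 − 107.44)] / 9.81 = (13.120 ± 8.0430) / 9.81, giving t = 0.5175 s or t = 2.157 s.
On the way down corresponds to the larger root: t = 2.157 s.

2.157 s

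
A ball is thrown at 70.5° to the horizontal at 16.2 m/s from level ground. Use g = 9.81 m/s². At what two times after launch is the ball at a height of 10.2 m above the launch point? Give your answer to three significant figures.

v_y0 = 16.2 sin 70.5° = 15.27 m/s.
Set y = v_y0 t − ½ g t² = 10.2: 4.905 t² − 15.27 t + 10.2 = 0.
t = [15.27 ± √(233.2 − 200.1)] / 9.81 = (15.27 ± 5.753) / 9.81, giving t = 0.970 s or t = 2.14 s.
So the ball is at 10.2 m at t = 0.970 s (rising) and t = 2.14 s (falling).

0.970 s and 2.14 s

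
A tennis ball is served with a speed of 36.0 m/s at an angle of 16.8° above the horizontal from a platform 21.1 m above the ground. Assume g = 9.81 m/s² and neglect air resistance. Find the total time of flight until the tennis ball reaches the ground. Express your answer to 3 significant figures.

Vertical component: v_y = 36.0 sin 16.8° = 10.41 m/s.
Taking up as positive with launch at y = 21.1 m, landing at y = 0: 0 = 21.1 + 10.41 t − ½(9.81) t².
Solving 4.905 t² − 10.41 t − 21.1 = 0 gives t = [10.41 + √(10.41² + 4·4.905·21.1)] / 9.810 = 3.39 s.

3.39 s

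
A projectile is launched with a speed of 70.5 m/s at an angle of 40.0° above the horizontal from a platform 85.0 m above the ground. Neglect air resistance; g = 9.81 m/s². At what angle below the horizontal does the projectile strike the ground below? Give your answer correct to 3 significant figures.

v_x = 70.5 cos 40.0° = 54.01 m/s.
At impact |v_y| = √(v_y0² + 2 g h) = √(45.32² + 2×9.81×85.0) = 61.00 m/s.
Angle below horizontal = arctan(|v_y| / v_x) = arctan(61.00 / 54.01) = 48.5°.

48.5°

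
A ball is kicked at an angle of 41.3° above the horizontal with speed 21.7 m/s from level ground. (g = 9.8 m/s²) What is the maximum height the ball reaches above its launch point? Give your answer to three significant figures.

10.5 m

Vertical component of launch velocity: v_y = 21.7 sin 41.3° = 14.32 m/s.
At the highest point the vertical velocity is zero, so v_y² = 2 g h_max.
h_max = (14.32)² / (2 × 9.8) = 205.1 / 19.60 = 10.5 m.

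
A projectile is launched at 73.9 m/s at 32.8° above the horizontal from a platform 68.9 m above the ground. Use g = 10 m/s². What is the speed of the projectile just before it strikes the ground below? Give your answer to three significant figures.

82.7 m/s

v_x = 73.9 cos 32.8° = 62.12 m/s is unchanged throughout.
For the vertical component, v_y² = v_y0² + 2 g h = (40.03)² + 2×10×68.9 = 2980, so |v_y| = 54.59 m/s.
Impact speed = √(v_x² + v_y²) = √(3859 + 2980) = 82.7 m/s.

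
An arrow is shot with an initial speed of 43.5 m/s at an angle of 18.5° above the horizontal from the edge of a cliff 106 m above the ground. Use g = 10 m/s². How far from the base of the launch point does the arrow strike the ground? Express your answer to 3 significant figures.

255 m

Components: v_x = 43.5 cos 18.5° = 41.25 m/s, v_y = 43.5 sin 18.5° = 13.80 m/s.
Vertical: 0 = 106 + 13.80 t − ½(10) t² ⇒ 5.000 t² − 13.80 t − 106 = 0.
t = [13.80 + √(190.4 + 2120)] / 10.00 = 6.187 s.
Horizontal: R = v_x · t = 41.25 × 6.187 = 255 m.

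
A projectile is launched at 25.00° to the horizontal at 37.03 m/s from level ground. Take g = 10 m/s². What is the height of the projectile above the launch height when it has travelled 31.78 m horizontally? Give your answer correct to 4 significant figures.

v_x = 37.03 cos 25.00° = 33.561 m/s, v_y0 = 37.03 sin 25.00° = 15.650 m/s.
Time to reach x = 31.78 m: t = x / v_x = 31.78 / 33.561 = 0.94693 s.
y = v_y0 t − ½ g t² = 15.650×0.94693 − 5.000×0.94693² = 10.34 m.

10.34 m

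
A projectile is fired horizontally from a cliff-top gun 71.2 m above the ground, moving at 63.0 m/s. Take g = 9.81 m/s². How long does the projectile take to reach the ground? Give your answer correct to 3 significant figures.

3.81 s

The horizontal speed doesn't affect the fall. With v_y0 = 0, h = ½ g t².
t = √(2 × 71.2 / 9.81) = √14.52 = 3.81 s.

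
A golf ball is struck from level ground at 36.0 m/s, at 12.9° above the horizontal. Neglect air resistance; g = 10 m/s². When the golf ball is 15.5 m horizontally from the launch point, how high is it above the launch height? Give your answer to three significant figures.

2.57 m

v_x = 36.0 cos 12.9° = 35.09 m/s, v_y0 = 36.0 sin 12.9° = 8.037 m/s.
Time to reach x = 15.5 m: t = x / v_x = 15.5 / 35.09 = 0.4417 s.
y = v_y0 t − ½ g t² = 8.037×0.4417 − 5.000×0.4417² = 2.57 m.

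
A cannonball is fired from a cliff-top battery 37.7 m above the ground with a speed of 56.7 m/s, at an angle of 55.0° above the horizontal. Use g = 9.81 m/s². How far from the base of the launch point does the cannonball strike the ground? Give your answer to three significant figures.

Components: v_x = 56.7 cos 55.0° = 32.52 m/s, v_y = 56.7 sin 55.0° = 46.45 m/s.
Vertical: 0 = 37.7 + 46.45 t − ½(9.81) t² ⇒ 4.905 t² − 46.45 t − 37.7 = 0.
t = [46.45 + √(2158 + 739.7)] / 9.810 = 10.22 s.
Horizontal: R = v_x · t = 32.52 × 10.22 = 332 m.

332 m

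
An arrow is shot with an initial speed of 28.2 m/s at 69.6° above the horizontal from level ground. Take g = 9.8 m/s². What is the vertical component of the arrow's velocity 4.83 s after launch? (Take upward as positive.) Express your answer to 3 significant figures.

-20.9 m/s

Initial vertical component: v_y0 = 28.2 sin 69.6° = 26.43 m/s.
v_y(t) = v_y0 − g t = 26.43 − 9.8 × 4.83 = -20.9 m/s.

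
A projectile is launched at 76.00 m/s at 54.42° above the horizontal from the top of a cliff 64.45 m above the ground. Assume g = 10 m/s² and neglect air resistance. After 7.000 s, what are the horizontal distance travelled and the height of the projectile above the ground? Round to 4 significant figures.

v_x = 76.00 cos 54.42° = 44.220 m/s; v_y0 = 76.00 sin 54.42° = 61.811 m/s.
x = v_x t = 44.220 × 7.000 = 309.5 m.
y = 64.45 + v_y0 t − ½ g t² = 252.1 m.

x = 309.5 m, y = 252.1 m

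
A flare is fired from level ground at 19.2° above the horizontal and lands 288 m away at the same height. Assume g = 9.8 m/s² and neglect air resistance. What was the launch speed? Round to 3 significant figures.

67.4 m/s

On level ground, R = v₀² sin(2θ) / g, so v₀ = √(R g / sin 2θ).
sin(2 × 19.2°) = 0.6211.
v₀ = √(288 × 9.8 / 0.6211) = √4544 = 67.4 m/s.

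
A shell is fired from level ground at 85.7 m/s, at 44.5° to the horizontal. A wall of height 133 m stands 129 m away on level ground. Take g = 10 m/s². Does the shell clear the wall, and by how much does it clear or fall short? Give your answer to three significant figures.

No — it falls 28.5 m short of clearing the wall.

v_x = 85.7 cos 44.5° = 61.13 m/s; v_y0 = 85.7 sin 44.5° = 60.07 m/s.
Time to reach the wall: t = 129 / 61.13 = 2.110 s.
Height at that point: y = 60.07×2.110 − 5.000×2.110² = 104.5 m.
That is 133 − 104.5 = 28.5 m below the top of the wall, so the shell does not clear it.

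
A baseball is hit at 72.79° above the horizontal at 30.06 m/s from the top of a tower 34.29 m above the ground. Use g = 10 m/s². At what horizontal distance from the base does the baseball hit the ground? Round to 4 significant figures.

60.10 m

Components: v_x = 30.06 cos 72.79° = 8.8940 m/s, v_y = 30.06 sin 72.79° = 28.714 m/s.
Vertical: 0 = 34.29 + 28.714 t − ½(10) t² ⇒ 5.000 t² − 28.714 t − 34.29 = 0.
t = [28.714 + √(824.49 + 685.80)] / 10.00 = 6.7576 s.
Horizontal: R = v_x · t = 8.8940 × 6.7576 = 60.10 m.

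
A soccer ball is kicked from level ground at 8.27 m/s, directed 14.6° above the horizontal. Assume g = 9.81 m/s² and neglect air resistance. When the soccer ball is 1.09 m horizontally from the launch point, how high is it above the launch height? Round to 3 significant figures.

v_x = 8.27 cos 14.6° = 8.003 m/s, v_y0 = 8.27 sin 14.6° = 2.085 m/s.
Time to reach x = 1.09 m: t = x / v_x = 1.09 / 8.003 = 0.1362 s.
y = v_y0 t − ½ g t² = 2.085×0.1362 − 4.905×0.1362² = 0.193 m.

0.193 m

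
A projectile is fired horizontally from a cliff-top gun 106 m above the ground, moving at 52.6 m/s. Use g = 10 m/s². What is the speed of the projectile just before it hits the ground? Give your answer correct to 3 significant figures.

69.9 m/s

Fall time: t = √(2 × 106 / 10) = 4.604 s.
At impact: v_x = 52.6 m/s (unchanged), v_y = g t = 10 × 4.604 = 46.04 m/s.
Speed = √(v_x² + v_y²) = √(2767 + 2120) = 69.9 m/s.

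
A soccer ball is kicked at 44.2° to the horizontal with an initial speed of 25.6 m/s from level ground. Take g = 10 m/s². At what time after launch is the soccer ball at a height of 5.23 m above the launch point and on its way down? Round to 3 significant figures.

3.25 s

v_y0 = 25.6 sin 44.2° = 17.85 m/s.
Set y = v_y0 t − ½ g t² = 5.23: 5.000 t² − 17.85 t + 5.23 = 0.
t = [17.85 ± √(318.6 − 104.6)] / 10 = (17.85 ± 14.63) / 10, giving t = 0.322 s or t = 3.25 s.
On the way down corresponds to the larger root: t = 3.25 s.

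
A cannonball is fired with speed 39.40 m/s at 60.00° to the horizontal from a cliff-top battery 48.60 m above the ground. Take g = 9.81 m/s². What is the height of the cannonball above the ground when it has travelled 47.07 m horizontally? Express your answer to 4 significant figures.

102.1 m

v_x = 39.40 cos 60.00° = 19.700 m/s, v_y0 = 39.40 sin 60.00° = 34.121 m/s.
Time to reach x = 47.07 m: t = x / v_x = 47.07 / 19.700 = 2.3893 s.
y = 48.60 + v_y0 t − ½ g t² = 48.60 + 34.121×2.3893 − 4.905×2.3893² = 102.1 m.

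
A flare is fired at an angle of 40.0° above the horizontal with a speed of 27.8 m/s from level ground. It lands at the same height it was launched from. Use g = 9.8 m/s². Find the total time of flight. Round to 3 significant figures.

3.65 s

Vertical component: v_y = 27.8 sin 40.0° = 17.87 m/s.
For a projectile landing at launch height, time of flight is t = 2 v_y / g = 2 × 17.87 / 9.8 = 3.65 s.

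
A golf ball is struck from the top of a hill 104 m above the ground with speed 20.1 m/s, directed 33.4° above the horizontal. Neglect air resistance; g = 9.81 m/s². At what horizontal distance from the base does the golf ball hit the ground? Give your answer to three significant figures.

Components: v_x = 20.1 cos 33.4° = 16.78 m/s, v_y = 20.1 sin 33.4° = 11.06 m/s.
Vertical: 0 = 104 + 11.06 t − ½(9.81) t² ⇒ 4.905 t² − 11.06 t − 104 = 0.
t = [11.06 + √(122.3 + 2040)] / 9.810 = 5.868 s.
Horizontal: R = v_x · t = 16.78 × 5.868 = 98.5 m.

98.5 m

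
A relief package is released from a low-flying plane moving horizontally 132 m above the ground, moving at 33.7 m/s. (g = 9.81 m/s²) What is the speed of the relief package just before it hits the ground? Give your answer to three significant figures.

Fall time: t = √(2 × 132 / 9.81) = 5.188 s.
At impact: v_x = 33.7 m/s (unchanged), v_y = g t = 9.81 × 5.188 = 50.89 m/s.
Speed = √(v_x² + v_y²) = √(1136 + 2590) = 61.0 m/s.

61.0 m/s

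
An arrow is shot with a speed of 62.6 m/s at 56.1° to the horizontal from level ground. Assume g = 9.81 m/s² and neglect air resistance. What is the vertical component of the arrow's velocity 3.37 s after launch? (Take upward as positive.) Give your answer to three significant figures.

18.9 m/s

Initial vertical component: v_y0 = 62.6 sin 56.1° = 51.96 m/s.
v_y(t) = v_y0 − g t = 51.96 − 9.81 × 3.37 = 18.9 m/s.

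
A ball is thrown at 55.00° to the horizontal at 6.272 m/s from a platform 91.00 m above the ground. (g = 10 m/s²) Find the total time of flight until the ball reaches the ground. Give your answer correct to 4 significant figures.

Vertical component: v_y = 6.272 sin 55.00° = 5.1377 m/s.
Taking up as positive with launch at y = 91.00 m, landing at y = 0: 0 = 91.00 + 5.1377 t − ½(10) t².
Solving 5.000 t² − 5.1377 t − 91.00 = 0 gives t = [5.1377 + √(5.1377² + 4·5.000·91.00)] / 10.00 = 4.811 s.

4.811 s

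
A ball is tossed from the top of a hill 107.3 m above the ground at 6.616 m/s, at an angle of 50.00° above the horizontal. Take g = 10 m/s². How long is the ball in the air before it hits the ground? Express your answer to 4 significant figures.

Vertical component: v_y = 6.616 sin 50.00° = 5.0682 m/s.
Taking up as positive with launch at y = 107.3 m, landing at y = 0: 0 = 107.3 + 5.0682 t − ½(10) t².
Solving 5.000 t² − 5.0682 t − 107.3 = 0 gives t = [5.0682 + √(5.0682² + 4·5.000·107.3)] / 10.00 = 5.167 s.

5.167 s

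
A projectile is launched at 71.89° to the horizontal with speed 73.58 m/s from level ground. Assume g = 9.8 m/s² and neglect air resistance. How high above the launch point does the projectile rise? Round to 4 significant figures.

Vertical component of launch velocity: v_y = 73.58 sin 71.89° = 69.935 m/s.
At the highest point the vertical velocity is zero, so v_y² = 2 g h_max.
h_max = (69.935)² / (2 × 9.8) = 4890.9 / 19.60 = 249.5 m.

249.5 m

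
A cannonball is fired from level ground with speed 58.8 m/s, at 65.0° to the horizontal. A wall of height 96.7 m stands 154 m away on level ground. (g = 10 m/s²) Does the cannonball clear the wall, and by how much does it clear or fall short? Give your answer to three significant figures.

Yes — it clears the wall by 41.5 m.

v_x = 58.8 cos 65.0° = 24.85 m/s; v_y0 = 58.8 sin 65.0° = 53.29 m/s.
Time to reach the wall: t = 154 / 24.85 = 6.197 s.
Height at that point: y = 53.29×6.197 − 5.000×6.197² = 138.2 m.
That is 138.2 − 96.7 = 41.5 m above the top of the wall, so the cannonball clears it.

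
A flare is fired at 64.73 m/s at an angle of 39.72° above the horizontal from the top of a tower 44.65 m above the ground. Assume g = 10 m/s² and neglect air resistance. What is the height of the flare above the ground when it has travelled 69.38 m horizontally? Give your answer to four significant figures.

92.58 m

v_x = 64.73 cos 39.72° = 49.789 m/s, v_y0 = 64.73 sin 39.72° = 41.365 m/s.
Time to reach x = 69.38 m: t = x / v_x = 69.38 / 49.789 = 1.3935 s.
y = 44.65 + v_y0 t − ½ g t² = 44.65 + 41.365×1.3935 − 5.000×1.3935² = 92.58 m.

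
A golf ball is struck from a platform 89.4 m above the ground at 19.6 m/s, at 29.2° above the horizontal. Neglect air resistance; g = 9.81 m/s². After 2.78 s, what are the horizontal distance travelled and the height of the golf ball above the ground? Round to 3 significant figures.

v_x = 19.6 cos 29.2° = 17.11 m/s; v_y0 = 19.6 sin 29.2° = 9.562 m/s.
x = v_x t = 17.11 × 2.78 = 47.6 m.
y = 89.4 + v_y0 t − ½ g t² = 78.1 m.

x = 47.6 m, y = 78.1 m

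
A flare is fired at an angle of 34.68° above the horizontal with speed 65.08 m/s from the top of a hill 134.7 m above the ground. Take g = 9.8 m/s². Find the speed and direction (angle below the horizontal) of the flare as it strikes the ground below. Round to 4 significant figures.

82.92 m/s at 49.80° below the horizontal

v_x = 65.08 cos 34.68° = 53.518 m/s (constant).
|v_y| at impact = √((37.030)² + 2×9.8×134.7) = 63.335 m/s.
Speed = √(53.518² + 63.335²) = 82.92 m/s; angle = arctan(63.335/53.518) = 49.80° below horizontal.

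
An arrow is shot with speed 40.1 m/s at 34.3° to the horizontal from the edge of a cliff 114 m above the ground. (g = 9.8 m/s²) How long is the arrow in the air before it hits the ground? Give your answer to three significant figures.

7.65 s

Vertical component: v_y = 40.1 sin 34.3° = 22.60 m/s.
Taking up as positive with launch at y = 114 m, landing at y = 0: 0 = 114 + 22.60 t − ½(9.8) t².
Solving 4.900 t² − 22.60 t − 114 = 0 gives t = [22.60 + √(22.60² + 4·4.900·114)] / 9.800 = 7.65 s.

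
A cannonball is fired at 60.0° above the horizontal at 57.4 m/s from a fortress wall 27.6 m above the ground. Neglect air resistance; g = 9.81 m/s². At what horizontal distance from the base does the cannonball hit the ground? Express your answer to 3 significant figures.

Components: v_x = 57.4 cos 60.0° = 28.70 m/s, v_y = 57.4 sin 60.0° = 49.71 m/s.
Vertical: 0 = 27.6 + 49.71 t − ½(9.81) t² ⇒ 4.905 t² − 49.71 t − 27.6 = 0.
t = [49.71 + √(2471 + 541.5)] / 9.810 = 10.66 s.
Horizontal: R = v_x · t = 28.70 × 10.66 = 306 m.

306 m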